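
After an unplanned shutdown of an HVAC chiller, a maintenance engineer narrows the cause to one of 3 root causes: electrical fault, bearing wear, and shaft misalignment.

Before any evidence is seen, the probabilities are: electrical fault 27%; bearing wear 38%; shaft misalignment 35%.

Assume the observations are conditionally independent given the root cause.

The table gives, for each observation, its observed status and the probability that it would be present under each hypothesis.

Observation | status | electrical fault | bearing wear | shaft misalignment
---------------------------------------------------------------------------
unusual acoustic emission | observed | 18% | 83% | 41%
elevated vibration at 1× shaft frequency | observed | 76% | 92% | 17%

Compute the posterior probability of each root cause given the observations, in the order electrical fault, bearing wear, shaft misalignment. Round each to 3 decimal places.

0.105, 0.826, 0.069

For each hypothesis, the unnormalized posterior weight is prior × product of the observation likelihoods:
  electrical fault: 0.27 × 0.18 × 0.76 = 0.036936
  bearing wear: 0.38 × 0.83 × 0.92 = 0.29017
  shaft misalignment: 0.35 × 0.41 × 0.17 = 0.024395
The unnormalized weights sum to 0.3515.
P(electrical fault | evidence) = 0.036936 / 0.3515 ≈ 0.105
P(bearing wear | evidence) = 0.29017 / 0.3515 ≈ 0.826
P(shaft misalignment | evidence) = 0.024395 / 0.3515 ≈ 0.069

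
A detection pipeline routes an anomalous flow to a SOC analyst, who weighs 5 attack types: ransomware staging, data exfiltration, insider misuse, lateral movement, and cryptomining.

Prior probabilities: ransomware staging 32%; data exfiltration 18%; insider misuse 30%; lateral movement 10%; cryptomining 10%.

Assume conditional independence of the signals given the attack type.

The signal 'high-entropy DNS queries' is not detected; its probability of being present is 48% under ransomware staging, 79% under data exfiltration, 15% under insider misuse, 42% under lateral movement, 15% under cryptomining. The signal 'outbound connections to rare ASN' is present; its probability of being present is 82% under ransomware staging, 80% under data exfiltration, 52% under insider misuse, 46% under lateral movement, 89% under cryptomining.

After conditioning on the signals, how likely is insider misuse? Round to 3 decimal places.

0.330

Multiply each prior by the joint likelihood of the signal pattern (using 1 − P(present | H) for each absent signal):
  ransomware staging: 0.32 × (1 − 0.48) × 0.82 = 0.13645
  data exfiltration: 0.18 × (1 − 0.79) × 0.80 = 0.03024
  insider misuse: 0.30 × (1 − 0.15) × 0.52 = 0.1326
  lateral movement: 0.10 × (1 − 0.42) × 0.46 = 0.02668
  cryptomining: 0.10 × (1 − 0.15) × 0.89 = 0.07565
Marginal likelihood of the evidence = 0.40162.
P(insider misuse | evidence) = 0.1326 / 0.40162 ≈ 0.330.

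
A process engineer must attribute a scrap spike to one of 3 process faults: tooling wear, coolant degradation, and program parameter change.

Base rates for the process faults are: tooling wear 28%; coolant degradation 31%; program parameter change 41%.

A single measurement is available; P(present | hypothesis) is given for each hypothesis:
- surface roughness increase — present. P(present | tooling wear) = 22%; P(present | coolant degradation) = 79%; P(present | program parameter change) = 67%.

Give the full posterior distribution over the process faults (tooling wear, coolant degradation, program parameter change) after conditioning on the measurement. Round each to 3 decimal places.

0.106, 0.421, 0.473

Multiply each prior by the likelihood of the measurement:
  tooling wear: 0.28 × 0.22 = 0.0616
  coolant degradation: 0.31 × 0.79 = 0.2449
  program parameter change: 0.41 × 0.67 = 0.2747
Normalizing constant Z = 0.0616 + 0.2449 + 0.2747 = 0.5812.
P(tooling wear | evidence) = 0.0616 / 0.5812 ≈ 0.106
P(coolant degradation | evidence) = 0.2449 / 0.5812 ≈ 0.421
P(program parameter change | evidence) = 0.2747 / 0.5812 ≈ 0.473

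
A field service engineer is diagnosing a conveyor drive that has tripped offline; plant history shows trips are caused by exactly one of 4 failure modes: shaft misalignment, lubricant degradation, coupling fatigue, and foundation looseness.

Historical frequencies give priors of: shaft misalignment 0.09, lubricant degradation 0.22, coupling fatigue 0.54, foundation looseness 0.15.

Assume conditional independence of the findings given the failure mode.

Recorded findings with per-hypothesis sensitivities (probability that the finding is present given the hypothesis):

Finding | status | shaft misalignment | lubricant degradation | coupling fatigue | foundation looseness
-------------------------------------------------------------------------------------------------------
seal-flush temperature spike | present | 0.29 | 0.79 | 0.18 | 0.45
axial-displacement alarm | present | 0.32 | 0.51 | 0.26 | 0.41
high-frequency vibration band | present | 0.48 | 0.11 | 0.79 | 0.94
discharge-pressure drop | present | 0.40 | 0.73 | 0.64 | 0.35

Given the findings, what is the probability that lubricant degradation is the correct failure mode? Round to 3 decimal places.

0.233

By Bayes' rule with conditional independence, the unnormalized weight for each hypothesis is prior × ∏ likelihoods:
  shaft misalignment: 0.09 × 0.29 × 0.32 × 0.48 × 0.40 = 0.0016036
  lubricant degradation: 0.22 × 0.79 × 0.51 × 0.11 × 0.73 = 0.0071176
  coupling fatigue: 0.54 × 0.18 × 0.26 × 0.79 × 0.64 = 0.012778
  foundation looseness: 0.15 × 0.45 × 0.41 × 0.94 × 0.35 = 0.0091051
Marginal likelihood of the evidence = 0.030604.
P(lubricant degradation | evidence) = 0.0071176 / 0.030604 ≈ 0.233.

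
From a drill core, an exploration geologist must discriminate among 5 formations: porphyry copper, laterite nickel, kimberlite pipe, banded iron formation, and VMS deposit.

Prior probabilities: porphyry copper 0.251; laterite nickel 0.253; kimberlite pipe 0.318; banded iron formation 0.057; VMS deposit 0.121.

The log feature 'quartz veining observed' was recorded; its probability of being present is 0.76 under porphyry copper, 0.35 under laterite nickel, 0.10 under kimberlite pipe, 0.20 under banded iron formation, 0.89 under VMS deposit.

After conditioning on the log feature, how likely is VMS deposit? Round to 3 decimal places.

0.250

For each hypothesis, the unnormalized posterior weight is prior × likelihood:
  porphyry copper: 0.251 × 0.76 = 0.19076
  laterite nickel: 0.253 × 0.35 = 0.08855
  kimberlite pipe: 0.318 × 0.10 = 0.0318
  banded iron formation: 0.057 × 0.20 = 0.0114
  VMS deposit: 0.121 × 0.89 = 0.10769
The unnormalized weights sum to 0.4302.
P(VMS deposit | evidence) = 0.10769 / 0.4302 ≈ 0.250.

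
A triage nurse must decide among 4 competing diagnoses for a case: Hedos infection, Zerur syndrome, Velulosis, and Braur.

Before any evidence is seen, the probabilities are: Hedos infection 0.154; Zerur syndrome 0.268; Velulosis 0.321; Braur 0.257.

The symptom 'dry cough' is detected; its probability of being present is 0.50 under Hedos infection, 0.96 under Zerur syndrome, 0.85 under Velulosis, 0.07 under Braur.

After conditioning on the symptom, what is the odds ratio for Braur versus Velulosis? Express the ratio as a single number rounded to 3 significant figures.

0.0659

Posterior odds equal prior odds times the likelihood ratio; only the two competing hypotheses matter.
  Braur: 0.257 × 0.07 = 0.01799
  Velulosis: 0.321 × 0.85 = 0.27285
Odds(Braur : Velulosis) = 0.01799 / 0.27285 ≈ 0.0659.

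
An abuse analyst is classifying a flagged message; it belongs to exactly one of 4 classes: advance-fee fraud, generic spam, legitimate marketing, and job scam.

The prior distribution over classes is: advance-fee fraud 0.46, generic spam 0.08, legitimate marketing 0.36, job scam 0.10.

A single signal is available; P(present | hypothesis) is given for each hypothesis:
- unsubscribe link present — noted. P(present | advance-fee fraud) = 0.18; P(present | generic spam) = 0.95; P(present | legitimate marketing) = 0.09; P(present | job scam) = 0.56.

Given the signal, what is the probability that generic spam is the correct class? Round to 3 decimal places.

For each hypothesis, the unnormalized posterior weight is prior × likelihood:
  advance-fee fraud: 0.46 × 0.18 = 0.0828
  generic spam: 0.08 × 0.95 = 0.076
  legitimate marketing: 0.36 × 0.09 = 0.0324
  job scam: 0.10 × 0.56 = 0.056
Marginal likelihood of the evidence = 0.2472.
P(generic spam | evidence) = 0.076 / 0.2472 ≈ 0.307.

0.307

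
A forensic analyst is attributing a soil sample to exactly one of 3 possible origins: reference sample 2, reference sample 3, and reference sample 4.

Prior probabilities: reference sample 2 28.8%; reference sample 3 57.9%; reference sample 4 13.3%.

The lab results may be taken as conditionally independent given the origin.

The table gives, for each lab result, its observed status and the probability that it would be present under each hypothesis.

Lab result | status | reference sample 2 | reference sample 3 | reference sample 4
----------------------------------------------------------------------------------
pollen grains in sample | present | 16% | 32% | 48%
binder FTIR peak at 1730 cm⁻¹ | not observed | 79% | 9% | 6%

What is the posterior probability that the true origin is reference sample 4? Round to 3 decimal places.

Multiply each prior by the joint likelihood of the lab result pattern (using 1 − P(present | H) for each absent lab result):
  reference sample 2: 0.288 × 0.16 × (1 − 0.79) = 0.0096768
  reference sample 3: 0.579 × 0.32 × (1 − 0.09) = 0.1686
  reference sample 4: 0.133 × 0.48 × (1 − 0.06) = 0.06001
Normalizing constant Z = 0.0096768 + 0.1686 + 0.06001 = 0.23829.
P(reference sample 4 | evidence) = 0.06001 / 0.23829 ≈ 0.252.

0.252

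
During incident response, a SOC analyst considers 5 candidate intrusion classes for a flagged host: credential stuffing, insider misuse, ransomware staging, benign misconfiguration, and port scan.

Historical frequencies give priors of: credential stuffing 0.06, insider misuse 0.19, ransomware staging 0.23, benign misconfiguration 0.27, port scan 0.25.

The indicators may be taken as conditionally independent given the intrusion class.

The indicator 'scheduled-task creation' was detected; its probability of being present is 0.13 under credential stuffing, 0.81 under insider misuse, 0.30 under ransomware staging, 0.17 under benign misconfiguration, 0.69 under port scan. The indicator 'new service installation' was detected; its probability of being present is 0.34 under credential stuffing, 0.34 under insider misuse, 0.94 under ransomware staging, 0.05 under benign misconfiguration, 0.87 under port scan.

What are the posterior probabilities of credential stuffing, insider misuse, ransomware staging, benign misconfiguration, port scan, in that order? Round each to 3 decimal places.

For each hypothesis, the unnormalized posterior weight is prior × product of the indicator likelihoods:
  credential stuffing: 0.06 × 0.13 × 0.34 = 0.002652
  insider misuse: 0.19 × 0.81 × 0.34 = 0.052326
  ransomware staging: 0.23 × 0.30 × 0.94 = 0.06486
  benign misconfiguration: 0.27 × 0.17 × 0.05 = 0.002295
  port scan: 0.25 × 0.69 × 0.87 = 0.15007
Normalizing constant Z = 0.002652 + 0.052326 + 0.06486 + 0.002295 + 0.15007 = 0.27221.
P(credential stuffing | evidence) = 0.002652 / 0.27221 ≈ 0.010
P(insider misuse | evidence) = 0.052326 / 0.27221 ≈ 0.192
P(ransomware staging | evidence) = 0.06486 / 0.27221 ≈ 0.238
P(benign misconfiguration | evidence) = 0.002295 / 0.27221 ≈ 0.008
P(port scan | evidence) = 0.15007 / 0.27221 ≈ 0.551

0.010, 0.192, 0.238, 0.008, 0.551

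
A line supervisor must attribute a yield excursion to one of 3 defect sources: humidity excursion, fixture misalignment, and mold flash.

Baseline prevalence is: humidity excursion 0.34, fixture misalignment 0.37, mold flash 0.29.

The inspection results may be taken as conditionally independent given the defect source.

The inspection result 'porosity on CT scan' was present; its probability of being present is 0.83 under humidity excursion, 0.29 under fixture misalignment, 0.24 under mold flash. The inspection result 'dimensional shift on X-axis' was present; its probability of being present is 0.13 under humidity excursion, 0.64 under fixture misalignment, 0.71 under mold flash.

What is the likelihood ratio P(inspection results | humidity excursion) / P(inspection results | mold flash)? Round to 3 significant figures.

Joint likelihood of the inspection result pattern under each hypothesis:
  humidity excursion: 0.83 × 0.13 = 0.1079
  mold flash: 0.24 × 0.71 = 0.1704
Bayes factor = 0.1079 / 0.1704 ≈ 0.633

0.633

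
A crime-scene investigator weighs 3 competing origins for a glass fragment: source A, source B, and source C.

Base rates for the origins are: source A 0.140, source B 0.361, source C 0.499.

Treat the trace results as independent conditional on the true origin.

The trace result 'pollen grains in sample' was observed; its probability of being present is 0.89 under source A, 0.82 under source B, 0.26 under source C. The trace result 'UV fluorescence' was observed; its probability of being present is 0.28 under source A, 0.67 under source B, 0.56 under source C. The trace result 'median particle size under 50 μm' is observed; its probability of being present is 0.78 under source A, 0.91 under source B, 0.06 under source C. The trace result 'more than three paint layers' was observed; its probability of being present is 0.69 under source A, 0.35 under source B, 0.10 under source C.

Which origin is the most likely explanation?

By Bayes' rule with conditional independence, the unnormalized weight for each hypothesis is prior × ∏ likelihoods:
  source A: 0.140 × 0.89 × 0.28 × 0.78 × 0.69 = 0.018777
  source B: 0.361 × 0.82 × 0.67 × 0.91 × 0.35 = 0.063169
  source C: 0.499 × 0.26 × 0.56 × 0.06 × 0.10 = 0.00043593
Marginal likelihood of the evidence = 0.082382.
P(source A | evidence) ≈ 0.018777 / 0.082382 ≈ 0.228
P(source B | evidence) ≈ 0.063169 / 0.082382 ≈ 0.767
P(source C | evidence) ≈ 0.00043593 / 0.082382 ≈ 0.005
The largest is 0.767, so source B is most probable.

source B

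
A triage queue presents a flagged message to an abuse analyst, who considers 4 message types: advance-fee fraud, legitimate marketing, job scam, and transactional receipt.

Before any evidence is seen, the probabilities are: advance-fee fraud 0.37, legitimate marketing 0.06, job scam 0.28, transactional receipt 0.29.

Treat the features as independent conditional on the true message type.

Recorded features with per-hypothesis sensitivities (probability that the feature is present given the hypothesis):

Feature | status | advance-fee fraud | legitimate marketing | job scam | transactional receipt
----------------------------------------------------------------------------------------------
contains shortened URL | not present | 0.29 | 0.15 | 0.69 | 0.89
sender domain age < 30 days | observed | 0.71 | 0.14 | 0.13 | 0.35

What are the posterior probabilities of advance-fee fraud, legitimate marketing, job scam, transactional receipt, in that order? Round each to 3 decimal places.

By Bayes' rule with conditional independence, the unnormalized weight for each hypothesis is prior × ∏ likelihoods (using 1 − P(present | H) for each absent feature):
  advance-fee fraud: 0.37 × (1 − 0.29) × 0.71 = 0.18652
  legitimate marketing: 0.06 × (1 − 0.15) × 0.14 = 0.00714
  job scam: 0.28 × (1 − 0.69) × 0.13 = 0.011284
  transactional receipt: 0.29 × (1 − 0.89) × 0.35 = 0.011165
The unnormalized weights sum to 0.21611.
P(advance-fee fraud | evidence) = 0.18652 / 0.21611 ≈ 0.863
P(legitimate marketing | evidence) = 0.00714 / 0.21611 ≈ 0.033
P(job scam | evidence) = 0.011284 / 0.21611 ≈ 0.052
P(transactional receipt | evidence) = 0.011165 / 0.21611 ≈ 0.052

0.863, 0.033, 0.052, 0.052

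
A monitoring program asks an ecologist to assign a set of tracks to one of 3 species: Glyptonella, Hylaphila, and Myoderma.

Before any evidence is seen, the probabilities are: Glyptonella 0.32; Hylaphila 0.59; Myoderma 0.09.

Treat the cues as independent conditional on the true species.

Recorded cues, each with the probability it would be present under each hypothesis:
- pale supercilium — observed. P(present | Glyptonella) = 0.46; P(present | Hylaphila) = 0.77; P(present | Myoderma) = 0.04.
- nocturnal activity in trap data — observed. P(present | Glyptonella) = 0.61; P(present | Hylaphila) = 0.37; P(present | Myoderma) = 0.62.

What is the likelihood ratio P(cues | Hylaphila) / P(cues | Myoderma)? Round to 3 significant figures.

11.5

Take the product of per-cue likelihoods under each hypothesis, then divide.
  Hylaphila: 0.77 × 0.37 = 0.2849
  Myoderma: 0.04 × 0.62 = 0.0248
Bayes factor = 0.2849 / 0.0248 ≈ 11.5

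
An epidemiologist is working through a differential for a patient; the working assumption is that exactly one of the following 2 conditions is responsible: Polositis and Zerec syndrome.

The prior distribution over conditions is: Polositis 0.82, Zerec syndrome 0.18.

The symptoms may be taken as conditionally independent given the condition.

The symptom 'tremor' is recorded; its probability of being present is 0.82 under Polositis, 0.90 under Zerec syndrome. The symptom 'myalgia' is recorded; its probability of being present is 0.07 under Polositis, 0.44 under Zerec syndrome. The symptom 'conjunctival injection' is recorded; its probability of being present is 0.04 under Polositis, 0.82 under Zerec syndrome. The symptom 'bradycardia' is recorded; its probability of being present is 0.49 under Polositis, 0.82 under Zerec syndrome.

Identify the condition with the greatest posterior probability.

Zerec syndrome

By Bayes' rule with conditional independence, the unnormalized weight for each hypothesis is prior × ∏ likelihoods:
  Polositis: 0.82 × 0.82 × 0.07 × 0.04 × 0.49 = 0.00092253
  Zerec syndrome: 0.18 × 0.90 × 0.44 × 0.82 × 0.82 = 0.047929
Marginal likelihood of the evidence = 0.048851.
P(Polositis | evidence) ≈ 0.00092253 / 0.048851 ≈ 0.019
P(Zerec syndrome | evidence) ≈ 0.047929 / 0.048851 ≈ 0.981
The largest is 0.981, so Zerec syndrome is most probable.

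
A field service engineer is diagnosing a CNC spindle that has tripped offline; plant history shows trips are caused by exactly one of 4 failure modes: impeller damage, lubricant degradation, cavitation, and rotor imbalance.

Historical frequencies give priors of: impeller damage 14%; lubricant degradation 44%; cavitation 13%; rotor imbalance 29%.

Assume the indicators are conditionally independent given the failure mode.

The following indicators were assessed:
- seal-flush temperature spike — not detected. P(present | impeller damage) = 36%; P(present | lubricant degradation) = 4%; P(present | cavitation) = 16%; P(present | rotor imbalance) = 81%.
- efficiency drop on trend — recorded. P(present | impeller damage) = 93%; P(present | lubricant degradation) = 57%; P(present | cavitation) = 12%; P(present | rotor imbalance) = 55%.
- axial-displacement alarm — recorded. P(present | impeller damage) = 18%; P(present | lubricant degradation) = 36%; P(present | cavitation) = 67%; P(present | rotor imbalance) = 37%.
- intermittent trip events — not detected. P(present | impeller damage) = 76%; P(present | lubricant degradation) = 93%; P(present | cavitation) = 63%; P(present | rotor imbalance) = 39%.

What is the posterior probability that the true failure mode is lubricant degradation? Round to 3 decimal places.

For each hypothesis, the unnormalized posterior weight is prior × product of the indicator likelihoods (using 1 − P(present | H) for each absent indicator):
  impeller damage: 0.14 × (1 − 0.36) × 0.93 × 0.18 × (1 − 0.76) = 0.0035998
  lubricant degradation: 0.44 × (1 − 0.04) × 0.57 × 0.36 × (1 − 0.93) = 0.0060674
  cavitation: 0.13 × (1 − 0.16) × 0.12 × 0.67 × (1 − 0.63) = 0.0032485
  rotor imbalance: 0.29 × (1 − 0.81) × 0.55 × 0.37 × (1 − 0.39) = 0.0068398
The unnormalized weights sum to 0.019755.
P(lubricant degradation | evidence) = 0.0060674 / 0.019755 ≈ 0.307.

0.307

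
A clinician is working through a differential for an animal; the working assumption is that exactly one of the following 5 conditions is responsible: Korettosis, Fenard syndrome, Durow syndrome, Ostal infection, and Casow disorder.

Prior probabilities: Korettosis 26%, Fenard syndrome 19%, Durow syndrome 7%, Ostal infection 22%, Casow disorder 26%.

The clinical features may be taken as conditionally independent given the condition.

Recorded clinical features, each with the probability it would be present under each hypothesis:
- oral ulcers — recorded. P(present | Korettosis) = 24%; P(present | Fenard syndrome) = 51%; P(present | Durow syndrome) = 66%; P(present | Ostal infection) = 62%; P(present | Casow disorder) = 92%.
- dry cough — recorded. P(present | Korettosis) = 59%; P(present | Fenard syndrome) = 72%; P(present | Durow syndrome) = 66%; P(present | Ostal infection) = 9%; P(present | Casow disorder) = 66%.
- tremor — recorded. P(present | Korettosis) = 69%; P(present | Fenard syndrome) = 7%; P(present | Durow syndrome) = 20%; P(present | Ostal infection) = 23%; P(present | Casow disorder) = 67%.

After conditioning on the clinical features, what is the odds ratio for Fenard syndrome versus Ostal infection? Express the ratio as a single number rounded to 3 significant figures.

1.73

The normalizing constant cancels in an odds ratio, so compute prior × likelihood for the two hypotheses only:
  Fenard syndrome: 0.19 × 0.51 × 0.72 × 0.07 = 0.0048838
  Ostal infection: 0.22 × 0.62 × 0.09 × 0.23 = 0.0028235
Posterior odds = 0.0048838 / 0.0028235 ≈ 1.73.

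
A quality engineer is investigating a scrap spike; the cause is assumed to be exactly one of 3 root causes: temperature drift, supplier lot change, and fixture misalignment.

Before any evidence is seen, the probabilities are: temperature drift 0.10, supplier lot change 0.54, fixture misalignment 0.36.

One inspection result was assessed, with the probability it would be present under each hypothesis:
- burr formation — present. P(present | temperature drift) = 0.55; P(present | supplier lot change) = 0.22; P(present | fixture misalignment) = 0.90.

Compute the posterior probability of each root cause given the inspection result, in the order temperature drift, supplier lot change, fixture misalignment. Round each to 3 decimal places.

0.110, 0.239, 0.651

By Bayes' rule, the unnormalized weight for each hypothesis is prior × likelihood:
  temperature drift: 0.10 × 0.55 = 0.055
  supplier lot change: 0.54 × 0.22 = 0.1188
  fixture misalignment: 0.36 × 0.90 = 0.324
Normalizing constant Z = 0.055 + 0.1188 + 0.324 = 0.4978.
P(temperature drift | evidence) = 0.055 / 0.4978 ≈ 0.110
P(supplier lot change | evidence) = 0.1188 / 0.4978 ≈ 0.239
P(fixture misalignment | evidence) = 0.324 / 0.4978 ≈ 0.651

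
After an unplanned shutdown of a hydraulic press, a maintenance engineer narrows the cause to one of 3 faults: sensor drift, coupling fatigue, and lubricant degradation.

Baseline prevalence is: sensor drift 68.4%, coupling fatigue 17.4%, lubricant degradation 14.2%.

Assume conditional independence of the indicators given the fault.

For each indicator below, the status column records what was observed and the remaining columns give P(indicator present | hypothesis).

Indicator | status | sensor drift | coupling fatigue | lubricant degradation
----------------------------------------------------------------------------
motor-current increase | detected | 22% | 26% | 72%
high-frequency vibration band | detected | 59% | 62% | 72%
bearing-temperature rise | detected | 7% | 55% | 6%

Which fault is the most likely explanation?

coupling fatigue

For each hypothesis, the unnormalized posterior weight is prior × product of the indicator likelihoods:
  sensor drift: 0.684 × 0.22 × 0.59 × 0.07 = 0.0062148
  coupling fatigue: 0.174 × 0.26 × 0.62 × 0.55 = 0.015427
  lubricant degradation: 0.142 × 0.72 × 0.72 × 0.06 = 0.0044168
Marginal likelihood of the evidence = 0.026058.
P(sensor drift | evidence) ≈ 0.0062148 / 0.026058 ≈ 0.238
P(coupling fatigue | evidence) ≈ 0.015427 / 0.026058 ≈ 0.592
P(lubricant degradation | evidence) ≈ 0.0044168 / 0.026058 ≈ 0.169
The largest is 0.592, so coupling fatigue is most probable.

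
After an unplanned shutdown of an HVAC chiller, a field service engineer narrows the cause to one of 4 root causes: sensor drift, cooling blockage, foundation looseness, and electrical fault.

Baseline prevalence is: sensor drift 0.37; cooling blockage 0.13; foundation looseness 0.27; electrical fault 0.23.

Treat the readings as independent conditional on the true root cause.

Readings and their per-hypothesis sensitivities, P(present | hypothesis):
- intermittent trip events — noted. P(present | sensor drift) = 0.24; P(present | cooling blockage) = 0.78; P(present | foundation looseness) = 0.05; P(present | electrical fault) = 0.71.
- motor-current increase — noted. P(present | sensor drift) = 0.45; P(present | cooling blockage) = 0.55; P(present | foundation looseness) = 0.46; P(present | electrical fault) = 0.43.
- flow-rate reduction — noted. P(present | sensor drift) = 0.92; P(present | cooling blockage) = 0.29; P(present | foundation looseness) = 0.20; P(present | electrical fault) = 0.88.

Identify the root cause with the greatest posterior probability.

electrical fault

Multiply each prior by the joint likelihood of the reading pattern:
  sensor drift: 0.37 × 0.24 × 0.45 × 0.92 = 0.036763
  cooling blockage: 0.13 × 0.78 × 0.55 × 0.29 = 0.016173
  foundation looseness: 0.27 × 0.05 × 0.46 × 0.20 = 0.001242
  electrical fault: 0.23 × 0.71 × 0.43 × 0.88 = 0.061793
The unnormalized weights sum to 0.11597.
P(sensor drift | evidence) ≈ 0.036763 / 0.11597 ≈ 0.317
P(cooling blockage | evidence) ≈ 0.016173 / 0.11597 ≈ 0.139
P(foundation looseness | evidence) ≈ 0.001242 / 0.11597 ≈ 0.011
P(electrical fault | evidence) ≈ 0.061793 / 0.11597 ≈ 0.533
The largest is 0.533, so electrical fault is most probable.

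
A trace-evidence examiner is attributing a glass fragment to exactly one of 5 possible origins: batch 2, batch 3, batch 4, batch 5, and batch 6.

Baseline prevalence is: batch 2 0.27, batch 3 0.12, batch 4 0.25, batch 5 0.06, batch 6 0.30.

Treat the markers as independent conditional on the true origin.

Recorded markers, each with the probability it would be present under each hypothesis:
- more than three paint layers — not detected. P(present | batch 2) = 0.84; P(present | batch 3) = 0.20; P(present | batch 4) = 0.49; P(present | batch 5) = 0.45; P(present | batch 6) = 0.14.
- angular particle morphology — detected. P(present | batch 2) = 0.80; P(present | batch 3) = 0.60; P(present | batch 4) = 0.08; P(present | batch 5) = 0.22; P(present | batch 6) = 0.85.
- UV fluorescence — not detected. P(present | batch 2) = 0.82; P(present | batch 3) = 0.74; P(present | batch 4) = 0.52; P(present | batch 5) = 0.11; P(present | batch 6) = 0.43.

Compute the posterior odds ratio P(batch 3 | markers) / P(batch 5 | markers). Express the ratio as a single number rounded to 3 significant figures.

Unnormalized posterior weight (prior times the marker likelihoods) for each of the two hypotheses (using 1 − P(present | H) for each absent marker):
  batch 3: 0.12 × (1 − 0.20) × 0.60 × (1 − 0.74) = 0.014976
  batch 5: 0.06 × (1 − 0.45) × 0.22 × (1 − 0.11) = 0.0064614
Odds(batch 3 : batch 5) = 0.014976 / 0.0064614 ≈ 2.32.

2.32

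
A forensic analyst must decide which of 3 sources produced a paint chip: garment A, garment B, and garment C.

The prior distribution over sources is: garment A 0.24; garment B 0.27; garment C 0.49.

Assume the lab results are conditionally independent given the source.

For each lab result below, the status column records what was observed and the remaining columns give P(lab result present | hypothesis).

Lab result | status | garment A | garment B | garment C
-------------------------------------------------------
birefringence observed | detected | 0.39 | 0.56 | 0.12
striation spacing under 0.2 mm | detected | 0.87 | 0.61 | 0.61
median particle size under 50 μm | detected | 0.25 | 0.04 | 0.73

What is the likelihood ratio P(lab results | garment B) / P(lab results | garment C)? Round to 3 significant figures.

Joint likelihood of the lab result pattern under each hypothesis:
  garment B: 0.56 × 0.61 × 0.04 = 0.013664
  garment C: 0.12 × 0.61 × 0.73 = 0.053436
Bayes factor = 0.013664 / 0.053436 ≈ 0.256

0.256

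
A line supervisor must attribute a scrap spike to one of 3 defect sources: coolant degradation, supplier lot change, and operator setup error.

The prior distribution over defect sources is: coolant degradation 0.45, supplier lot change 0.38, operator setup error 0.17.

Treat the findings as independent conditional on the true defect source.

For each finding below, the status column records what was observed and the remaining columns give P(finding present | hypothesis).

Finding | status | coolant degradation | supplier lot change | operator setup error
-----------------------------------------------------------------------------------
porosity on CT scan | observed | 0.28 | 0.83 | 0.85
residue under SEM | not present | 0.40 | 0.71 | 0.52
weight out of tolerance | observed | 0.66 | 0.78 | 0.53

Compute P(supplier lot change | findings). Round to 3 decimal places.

Multiply each prior by the joint likelihood of the evidence pattern (using 1 − P(present | H) for each absent finding):
  coolant degradation: 0.45 × 0.28 × (1 − 0.40) × 0.66 = 0.049896
  supplier lot change: 0.38 × 0.83 × (1 − 0.71) × 0.78 = 0.071343
  operator setup error: 0.17 × 0.85 × (1 − 0.52) × 0.53 = 0.036761
Normalizing constant Z = 0.049896 + 0.071343 + 0.036761 = 0.158.
P(supplier lot change | evidence) = 0.071343 / 0.158 ≈ 0.452.

0.452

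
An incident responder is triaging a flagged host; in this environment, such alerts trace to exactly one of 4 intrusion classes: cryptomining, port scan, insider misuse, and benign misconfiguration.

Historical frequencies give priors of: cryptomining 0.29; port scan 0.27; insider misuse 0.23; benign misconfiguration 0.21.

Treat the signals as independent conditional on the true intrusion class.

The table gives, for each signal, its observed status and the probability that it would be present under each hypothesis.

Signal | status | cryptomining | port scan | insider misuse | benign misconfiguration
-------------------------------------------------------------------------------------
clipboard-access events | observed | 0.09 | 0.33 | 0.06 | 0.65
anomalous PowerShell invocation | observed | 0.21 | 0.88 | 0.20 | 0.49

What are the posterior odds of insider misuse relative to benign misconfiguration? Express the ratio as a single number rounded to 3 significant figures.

0.0413

The normalizing constant cancels in an odds ratio, so compute prior × likelihood for the two hypotheses only:
  insider misuse: 0.23 × 0.06 × 0.20 = 0.00276
  benign misconfiguration: 0.21 × 0.65 × 0.49 = 0.066885
Posterior odds = 0.00276 / 0.066885 ≈ 0.0413.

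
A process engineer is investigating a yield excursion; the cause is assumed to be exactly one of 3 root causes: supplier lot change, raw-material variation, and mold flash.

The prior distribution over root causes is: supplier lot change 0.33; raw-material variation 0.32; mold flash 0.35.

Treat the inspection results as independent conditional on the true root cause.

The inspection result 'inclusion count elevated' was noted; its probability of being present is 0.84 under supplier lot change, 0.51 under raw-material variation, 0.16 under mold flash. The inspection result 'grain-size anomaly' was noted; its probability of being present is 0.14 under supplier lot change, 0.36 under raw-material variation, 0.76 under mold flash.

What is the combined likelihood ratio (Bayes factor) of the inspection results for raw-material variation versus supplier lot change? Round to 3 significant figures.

1.56

The Bayes factor is the ratio of the joint likelihoods of the inspection result pattern under the two hypotheses.
  raw-material variation: 0.51 × 0.36 = 0.1836
  supplier lot change: 0.84 × 0.14 = 0.1176
Bayes factor = 0.1836 / 0.1176 ≈ 1.56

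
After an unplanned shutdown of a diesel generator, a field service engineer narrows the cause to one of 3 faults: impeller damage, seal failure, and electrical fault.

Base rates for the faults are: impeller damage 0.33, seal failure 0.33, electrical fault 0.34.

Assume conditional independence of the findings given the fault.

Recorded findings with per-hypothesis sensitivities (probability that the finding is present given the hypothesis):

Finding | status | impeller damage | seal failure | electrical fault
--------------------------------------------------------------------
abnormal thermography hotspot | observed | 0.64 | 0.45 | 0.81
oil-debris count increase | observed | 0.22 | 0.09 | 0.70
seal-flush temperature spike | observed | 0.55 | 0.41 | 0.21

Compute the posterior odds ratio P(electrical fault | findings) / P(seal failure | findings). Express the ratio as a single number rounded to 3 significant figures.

7.39

Unnormalized posterior weight (prior times the finding likelihoods) for each of the two hypotheses:
  electrical fault: 0.34 × 0.81 × 0.70 × 0.21 = 0.040484
  seal failure: 0.33 × 0.45 × 0.09 × 0.41 = 0.0054797
Posterior odds = 0.040484 / 0.0054797 ≈ 7.39.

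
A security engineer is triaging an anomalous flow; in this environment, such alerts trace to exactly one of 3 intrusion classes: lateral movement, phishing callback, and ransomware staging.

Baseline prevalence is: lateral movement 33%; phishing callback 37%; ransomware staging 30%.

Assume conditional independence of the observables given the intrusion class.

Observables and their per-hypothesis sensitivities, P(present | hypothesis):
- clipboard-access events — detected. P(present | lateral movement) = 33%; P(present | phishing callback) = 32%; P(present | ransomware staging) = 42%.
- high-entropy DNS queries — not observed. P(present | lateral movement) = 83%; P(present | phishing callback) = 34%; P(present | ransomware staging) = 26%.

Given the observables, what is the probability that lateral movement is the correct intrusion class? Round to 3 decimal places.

0.097

By Bayes' rule with conditional independence, the unnormalized weight for each hypothesis is prior × ∏ likelihoods (using 1 − P(present | H) for each absent observable):
  lateral movement: 0.33 × 0.33 × (1 − 0.83) = 0.018513
  phishing callback: 0.37 × 0.32 × (1 − 0.34) = 0.078144
  ransomware staging: 0.30 × 0.42 × (1 − 0.26) = 0.09324
The unnormalized weights sum to 0.1899.
P(lateral movement | evidence) = 0.018513 / 0.1899 ≈ 0.097.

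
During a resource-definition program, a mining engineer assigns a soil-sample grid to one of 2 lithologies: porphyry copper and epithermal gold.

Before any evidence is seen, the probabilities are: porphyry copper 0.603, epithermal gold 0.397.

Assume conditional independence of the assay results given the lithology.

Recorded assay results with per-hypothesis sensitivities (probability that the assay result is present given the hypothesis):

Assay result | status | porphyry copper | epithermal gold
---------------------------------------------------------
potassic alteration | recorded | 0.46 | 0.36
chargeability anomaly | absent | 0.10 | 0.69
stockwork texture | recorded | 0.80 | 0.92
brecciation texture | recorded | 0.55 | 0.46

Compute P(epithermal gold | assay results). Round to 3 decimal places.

Multiply each prior by the joint likelihood of the assay result pattern (using 1 − P(present | H) for each absent assay result):
  porphyry copper: 0.603 × 0.46 × (1 − 0.10) × 0.80 × 0.55 = 0.10984
  epithermal gold: 0.397 × 0.36 × (1 − 0.69) × 0.92 × 0.46 = 0.01875
The unnormalized weights sum to 0.12859.
P(epithermal gold | evidence) = 0.01875 / 0.12859 ≈ 0.146.

0.146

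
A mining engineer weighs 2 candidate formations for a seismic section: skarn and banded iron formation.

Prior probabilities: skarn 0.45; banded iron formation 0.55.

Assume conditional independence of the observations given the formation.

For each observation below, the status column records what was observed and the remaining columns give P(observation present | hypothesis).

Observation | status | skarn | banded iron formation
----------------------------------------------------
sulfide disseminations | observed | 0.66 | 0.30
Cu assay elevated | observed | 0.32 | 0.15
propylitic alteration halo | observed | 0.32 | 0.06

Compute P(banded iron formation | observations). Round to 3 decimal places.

By Bayes' rule with conditional independence, the unnormalized weight for each hypothesis is prior × ∏ likelihoods:
  skarn: 0.45 × 0.66 × 0.32 × 0.32 = 0.030413
  banded iron formation: 0.55 × 0.30 × 0.15 × 0.06 = 0.001485
Marginal likelihood of the evidence = 0.031898.
P(banded iron formation | evidence) = 0.001485 / 0.031898 ≈ 0.047.

0.047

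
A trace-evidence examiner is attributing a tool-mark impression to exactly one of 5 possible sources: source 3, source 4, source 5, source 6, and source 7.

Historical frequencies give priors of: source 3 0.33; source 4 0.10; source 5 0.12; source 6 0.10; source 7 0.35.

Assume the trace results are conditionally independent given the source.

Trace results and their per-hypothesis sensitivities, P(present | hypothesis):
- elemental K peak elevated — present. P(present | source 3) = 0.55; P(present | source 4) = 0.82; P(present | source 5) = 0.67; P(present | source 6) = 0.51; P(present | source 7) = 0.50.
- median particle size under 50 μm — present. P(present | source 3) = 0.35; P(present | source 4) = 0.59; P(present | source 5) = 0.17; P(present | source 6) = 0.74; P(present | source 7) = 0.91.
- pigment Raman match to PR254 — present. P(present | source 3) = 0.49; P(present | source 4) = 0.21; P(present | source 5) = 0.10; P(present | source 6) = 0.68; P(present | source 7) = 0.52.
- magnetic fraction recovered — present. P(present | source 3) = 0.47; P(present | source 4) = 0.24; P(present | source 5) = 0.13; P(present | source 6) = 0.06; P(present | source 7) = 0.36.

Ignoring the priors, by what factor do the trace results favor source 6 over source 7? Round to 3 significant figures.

0.181

The Bayes factor is the ratio of the joint likelihoods of the trace result pattern under the two hypotheses.
  source 6: 0.51 × 0.74 × 0.68 × 0.06 = 0.015398
  source 7: 0.50 × 0.91 × 0.52 × 0.36 = 0.085176
Bayes factor = 0.015398 / 0.085176 ≈ 0.181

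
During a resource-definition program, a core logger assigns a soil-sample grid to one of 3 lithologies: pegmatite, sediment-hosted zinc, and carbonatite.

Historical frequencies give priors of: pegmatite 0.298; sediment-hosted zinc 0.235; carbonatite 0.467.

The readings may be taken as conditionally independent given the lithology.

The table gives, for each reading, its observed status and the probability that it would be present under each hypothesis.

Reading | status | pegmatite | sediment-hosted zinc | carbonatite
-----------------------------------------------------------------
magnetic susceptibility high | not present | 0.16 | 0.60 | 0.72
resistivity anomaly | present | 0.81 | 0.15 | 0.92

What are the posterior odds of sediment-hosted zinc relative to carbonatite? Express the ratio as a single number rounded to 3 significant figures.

Unnormalized posterior weight (prior times the reading likelihoods) for each of the two hypotheses (using 1 − P(present | H) for each absent reading):
  sediment-hosted zinc: 0.235 × (1 − 0.60) × 0.15 = 0.0141
  carbonatite: 0.467 × (1 − 0.72) × 0.92 = 0.1203
Odds(sediment-hosted zinc : carbonatite) = 0.0141 / 0.1203 ≈ 0.117.

0.117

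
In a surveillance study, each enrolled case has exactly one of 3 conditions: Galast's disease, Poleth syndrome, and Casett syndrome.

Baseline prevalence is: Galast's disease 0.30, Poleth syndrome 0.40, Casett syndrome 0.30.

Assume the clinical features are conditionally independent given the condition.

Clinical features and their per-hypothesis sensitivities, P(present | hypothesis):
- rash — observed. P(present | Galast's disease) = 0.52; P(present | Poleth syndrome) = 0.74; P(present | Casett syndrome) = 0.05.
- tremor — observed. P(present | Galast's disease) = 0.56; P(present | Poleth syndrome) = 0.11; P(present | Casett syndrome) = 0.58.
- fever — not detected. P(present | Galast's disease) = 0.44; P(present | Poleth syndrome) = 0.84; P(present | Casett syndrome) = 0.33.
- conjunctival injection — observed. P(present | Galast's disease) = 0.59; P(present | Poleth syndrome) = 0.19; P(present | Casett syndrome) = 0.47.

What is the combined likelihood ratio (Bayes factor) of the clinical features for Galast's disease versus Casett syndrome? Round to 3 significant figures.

10.5

Take the product of per-clinical feature likelihoods under each hypothesis (using 1 − P(present | H) for each absent clinical feature), then divide.
  Galast's disease: 0.52 × 0.56 × (1 − 0.44) × 0.59 = 0.096212
  Casett syndrome: 0.05 × 0.58 × (1 − 0.33) × 0.47 = 0.0091321
Bayes factor = 0.096212 / 0.0091321 ≈ 10.5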